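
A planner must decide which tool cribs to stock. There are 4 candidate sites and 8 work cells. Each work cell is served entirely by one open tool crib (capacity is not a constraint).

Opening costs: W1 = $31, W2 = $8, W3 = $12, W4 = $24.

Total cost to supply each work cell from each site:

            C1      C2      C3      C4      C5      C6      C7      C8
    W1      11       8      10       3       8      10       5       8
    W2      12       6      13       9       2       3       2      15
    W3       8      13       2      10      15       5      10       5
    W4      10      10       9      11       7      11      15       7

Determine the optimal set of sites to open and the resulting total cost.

For any fixed open set, each work cell goes to its cheapest open site; total = fixed + service.
{W2, W3}: C1→W3 8, C2→W2 6, C3→W3 2, C4→W2 9, C5→W2 2, C6→W2 3, C7→W2 2, C8→W3 5. Service 37; fixed 20; total 57.
{W2}: service 62 + fixed 8 = 70
{W2, W4}: C1→W4 10, C2→W2 6, C3→W4 9, C4→W2 9, C5→W2 2, C6→W2 3, C7→W2 2, C8→W4 7. Service 48; fixed 32; total 80.
{W1, W2, W3, W4}: C1→W3 8, C2→W2 6, C3→W3 2, C4→W1 3, C5→W2 2, C6→W2 3, C7→W2 2, C8→W3 5. Service 31; fixed 75; total 106.
No other subset beats 57.

Open W2 and W3; minimum total cost 57.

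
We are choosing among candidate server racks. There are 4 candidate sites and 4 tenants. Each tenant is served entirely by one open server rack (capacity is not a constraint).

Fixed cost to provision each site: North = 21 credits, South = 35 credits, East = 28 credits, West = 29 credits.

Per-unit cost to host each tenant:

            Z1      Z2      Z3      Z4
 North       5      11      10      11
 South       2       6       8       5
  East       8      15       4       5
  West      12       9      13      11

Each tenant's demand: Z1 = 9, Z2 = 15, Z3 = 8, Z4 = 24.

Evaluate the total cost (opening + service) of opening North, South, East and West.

Total cost: 373

Each tenant is assigned to its cheapest site among the open ones.
{North, South, East, West}: Z1→South 2·9=18, Z2→South 6·15=90, Z3→East 4·8=32, Z4→South 5·24=120. Service 260; fixed 113; total 373.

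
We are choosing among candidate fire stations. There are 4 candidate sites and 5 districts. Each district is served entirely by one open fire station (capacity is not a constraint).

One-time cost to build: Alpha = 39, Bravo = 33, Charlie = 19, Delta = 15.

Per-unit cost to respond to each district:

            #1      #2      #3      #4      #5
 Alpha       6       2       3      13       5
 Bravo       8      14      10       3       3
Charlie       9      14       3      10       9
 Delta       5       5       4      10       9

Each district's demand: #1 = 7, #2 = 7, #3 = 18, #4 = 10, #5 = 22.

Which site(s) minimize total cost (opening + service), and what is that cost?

For any fixed open set, each district goes to its cheapest open site; total = fixed + service.
{Alpha, Bravo}: #1→Alpha 6·7=42, #2→Alpha 2·7=14, #3→Alpha 3·18=54, #4→Bravo 3·10=30, #5→Bravo 3·22=66. Service 206; fixed 72; total 278.
{Alpha, Bravo, Delta}: service 199 + fixed 87 = 286
{Bravo, Delta}: #1→Delta 5·7=35, #2→Delta 5·7=35, #3→Delta 4·18=72, #4→Bravo 3·10=30, #5→Bravo 3·22=66. Service 238; fixed 48; total 286.
{Alpha, Bravo, Charlie, Delta}: #1→Delta 5·7=35, #2→Alpha 2·7=14, #3→Alpha 3·18=54, #4→Bravo 3·10=30, #5→Bravo 3·22=66. Service 199; fixed 106; total 305.
(All 15 nonempty subsets were checked; Alpha and Bravo is lowest.)

Open Alpha and Bravo; minimum total cost 278.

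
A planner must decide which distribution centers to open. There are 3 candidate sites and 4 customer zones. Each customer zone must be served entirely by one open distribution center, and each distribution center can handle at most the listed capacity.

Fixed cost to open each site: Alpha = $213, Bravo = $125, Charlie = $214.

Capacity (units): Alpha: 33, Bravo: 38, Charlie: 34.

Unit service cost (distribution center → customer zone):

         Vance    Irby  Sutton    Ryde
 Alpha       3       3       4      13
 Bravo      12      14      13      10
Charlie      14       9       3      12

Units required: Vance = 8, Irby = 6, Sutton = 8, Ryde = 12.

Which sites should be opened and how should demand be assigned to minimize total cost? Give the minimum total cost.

Open {Bravo}: Vance→Bravo 12·8=96, Irby→Bravo 14·6=84, Sutton→Bravo 13·8=104, Ryde→Bravo 10·12=120.
Loads: Bravo carries 34/38. Service 404; fixed 125; total 529.
Next best feasible plan costs 532.

Minimum total cost: 529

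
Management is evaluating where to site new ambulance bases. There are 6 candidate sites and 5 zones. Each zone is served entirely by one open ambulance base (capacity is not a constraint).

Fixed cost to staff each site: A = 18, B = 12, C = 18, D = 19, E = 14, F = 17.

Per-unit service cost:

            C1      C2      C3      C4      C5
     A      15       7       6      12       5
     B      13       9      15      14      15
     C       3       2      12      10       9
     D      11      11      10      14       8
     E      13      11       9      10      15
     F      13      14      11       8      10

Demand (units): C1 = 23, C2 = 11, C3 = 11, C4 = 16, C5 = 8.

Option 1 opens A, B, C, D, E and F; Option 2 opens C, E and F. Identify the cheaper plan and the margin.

Option 1: {A, B, C, D, E, F}: C1→C 3·23=69, C2→C 2·11=22, C3→A 6·11=66, C4→F 8·16=128, C5→A 5·8=40. Service 325; fixed 98; total 423.
Option 2: {C, E, F}: C1→C 3·23=69, C2→C 2·11=22, C3→E 9·11=99, C4→F 8·16=128, C5→C 9·8=72. Service 390; fixed 49; total 439.
Difference: |423 − 439| = 16.

Option 1 is cheaper by 16.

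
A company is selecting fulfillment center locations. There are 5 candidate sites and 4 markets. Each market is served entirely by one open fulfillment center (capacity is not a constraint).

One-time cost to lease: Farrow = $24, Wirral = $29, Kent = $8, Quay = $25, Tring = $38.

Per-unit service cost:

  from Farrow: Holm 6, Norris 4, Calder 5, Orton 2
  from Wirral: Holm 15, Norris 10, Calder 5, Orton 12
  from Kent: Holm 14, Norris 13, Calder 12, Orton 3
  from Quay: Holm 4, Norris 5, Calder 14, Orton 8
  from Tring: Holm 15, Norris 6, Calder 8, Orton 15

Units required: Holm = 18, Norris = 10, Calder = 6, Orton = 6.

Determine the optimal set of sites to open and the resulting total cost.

Open Farrow and Quay; minimum total cost 203.

For any fixed open set, each market goes to its cheapest open site; total = fixed + service.
{Farrow, Quay}: Holm→Quay 4·18=72, Norris→Farrow 4·10=40, Calder→Farrow 5·6=30, Orton→Farrow 2·6=12. Service 154; fixed 49; total 203.
{Farrow, Kent, Quay}: service 154 + fixed 57 = 211
{Farrow}: service 190 + fixed 24 = 214
{Farrow, Wirral, Kent, Quay, Tring}: Holm→Quay 4·18=72, Norris→Farrow 4·10=40, Calder→Farrow 5·6=30, Orton→Farrow 2·6=12. Service 154; fixed 124; total 278.
No other subset beats 203.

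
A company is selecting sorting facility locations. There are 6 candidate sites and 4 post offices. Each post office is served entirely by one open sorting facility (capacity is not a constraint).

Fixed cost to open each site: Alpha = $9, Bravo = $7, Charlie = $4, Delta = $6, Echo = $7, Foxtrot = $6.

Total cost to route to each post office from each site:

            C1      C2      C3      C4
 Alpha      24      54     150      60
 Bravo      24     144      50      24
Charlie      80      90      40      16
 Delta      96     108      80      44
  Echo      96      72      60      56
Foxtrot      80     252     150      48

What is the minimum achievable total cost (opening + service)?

For any fixed open set, each post office goes to its cheapest open site; total = fixed + service.
{Alpha, Charlie}: C1→Alpha 24, C2→Alpha 54, C3→Charlie 40, C4→Charlie 16. Service 134; fixed 13; total 147.
{Alpha, Charlie, Delta}: service 134 + fixed 19 = 153
{Alpha, Charlie, Foxtrot}: service 134 + fixed 19 = 153
{Alpha, Bravo, Charlie, Delta, Echo, Foxtrot}: service 134 + fixed 39 = 173
No other subset beats 147.

Minimum total cost: 147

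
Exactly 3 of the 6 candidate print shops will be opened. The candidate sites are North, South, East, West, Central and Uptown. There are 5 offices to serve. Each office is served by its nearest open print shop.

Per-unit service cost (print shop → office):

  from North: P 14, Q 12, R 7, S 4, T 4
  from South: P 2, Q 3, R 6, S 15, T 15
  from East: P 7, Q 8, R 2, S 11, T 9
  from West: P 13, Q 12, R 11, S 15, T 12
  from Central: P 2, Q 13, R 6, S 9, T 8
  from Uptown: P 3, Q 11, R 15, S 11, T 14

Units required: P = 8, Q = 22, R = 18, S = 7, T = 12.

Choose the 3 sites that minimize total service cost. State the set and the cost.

Choose North, South and East; total service cost 194.

With exactly 3 open, each office uses its cheapest among the chosen.
{North, South, East}: P→South 2·8=16, Q→South 3·22=66, R→East 2·18=36, S→North 4·7=28, T→North 4·12=48. Service cost 194.
{North, South, West}: service cost 266
{North, South, Central}: service cost 266
Among all 20 size-3 choices, {North, South, East} is lowest.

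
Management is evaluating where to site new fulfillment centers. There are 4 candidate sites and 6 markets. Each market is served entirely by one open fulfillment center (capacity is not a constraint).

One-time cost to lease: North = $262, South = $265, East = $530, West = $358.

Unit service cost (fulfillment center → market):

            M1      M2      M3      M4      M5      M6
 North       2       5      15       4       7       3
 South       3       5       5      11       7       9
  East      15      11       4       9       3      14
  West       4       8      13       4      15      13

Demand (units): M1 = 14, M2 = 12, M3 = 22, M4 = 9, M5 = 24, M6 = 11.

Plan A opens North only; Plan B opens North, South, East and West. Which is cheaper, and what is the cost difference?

Plan A is cheaper by 815.

Plan A: {North}: M1→North 2·14=28, M2→North 5·12=60, M3→North 15·22=330, M4→North 4·9=36, M5→North 7·24=168, M6→North 3·11=33. Service 655; fixed 262; total 917.
Plan B: {North, South, East, West}: M1→North 2·14=28, M2→North 5·12=60, M3→East 4·22=88, M4→North 4·9=36, M5→East 3·24=72, M6→North 3·11=33. Service 317; fixed 1415; total 1732.
Difference: |917 − 1732| = 815.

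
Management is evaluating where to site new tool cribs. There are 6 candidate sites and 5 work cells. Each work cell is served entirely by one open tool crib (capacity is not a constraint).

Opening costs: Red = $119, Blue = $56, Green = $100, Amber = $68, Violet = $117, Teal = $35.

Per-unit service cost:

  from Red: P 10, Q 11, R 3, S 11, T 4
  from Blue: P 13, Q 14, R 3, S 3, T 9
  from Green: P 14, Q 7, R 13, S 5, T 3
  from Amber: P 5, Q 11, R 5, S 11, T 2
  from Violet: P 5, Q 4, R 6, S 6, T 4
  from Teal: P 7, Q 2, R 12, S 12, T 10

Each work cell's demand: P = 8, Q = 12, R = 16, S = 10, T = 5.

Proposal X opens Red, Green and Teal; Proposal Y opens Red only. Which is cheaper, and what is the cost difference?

Proposal X is cheaper by 62.

Proposal X: {Red, Green, Teal}: P→Teal 7·8=56, Q→Teal 2·12=24, R→Red 3·16=48, S→Green 5·10=50, T→Green 3·5=15. Service 193; fixed 254; total 447.
Proposal Y: {Red}: P→Red 10·8=80, Q→Red 11·12=132, R→Red 3·16=48, S→Red 11·10=110, T→Red 4·5=20. Service 390; fixed 119; total 509.
Difference: |447 − 509| = 62.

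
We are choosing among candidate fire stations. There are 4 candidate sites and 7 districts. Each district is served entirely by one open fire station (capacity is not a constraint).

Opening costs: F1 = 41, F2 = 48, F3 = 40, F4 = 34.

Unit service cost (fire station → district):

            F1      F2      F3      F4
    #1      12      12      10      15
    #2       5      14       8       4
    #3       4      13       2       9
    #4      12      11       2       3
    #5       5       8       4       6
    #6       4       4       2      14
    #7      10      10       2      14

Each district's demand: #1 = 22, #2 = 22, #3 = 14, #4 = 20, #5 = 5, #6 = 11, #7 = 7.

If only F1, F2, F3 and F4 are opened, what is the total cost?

Total cost: 595

Each district is assigned to its cheapest site among the open ones.
{F1, F2, F3, F4}: #1→F3 10·22=220, #2→F4 4·22=88, #3→F3 2·14=28, #4→F3 2·20=40, #5→F3 4·5=20, #6→F3 2·11=22, #7→F3 2·7=14. Service 432; fixed 163; total 595.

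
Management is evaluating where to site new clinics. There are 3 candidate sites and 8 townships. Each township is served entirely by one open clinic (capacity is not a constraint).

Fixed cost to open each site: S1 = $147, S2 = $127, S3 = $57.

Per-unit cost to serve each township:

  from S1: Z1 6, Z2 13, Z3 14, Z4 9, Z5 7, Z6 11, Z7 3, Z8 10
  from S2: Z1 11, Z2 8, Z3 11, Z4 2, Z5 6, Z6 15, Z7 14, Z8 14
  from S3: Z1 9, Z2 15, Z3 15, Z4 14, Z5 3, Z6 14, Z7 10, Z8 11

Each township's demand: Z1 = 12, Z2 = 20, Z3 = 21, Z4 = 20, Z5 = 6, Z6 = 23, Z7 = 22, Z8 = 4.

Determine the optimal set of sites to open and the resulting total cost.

Open S1 and S2; minimum total cost 1172.

For any fixed open set, each township goes to its cheapest open site; total = fixed + service.
{S1, S2}: Z1→S1 6·12=72, Z2→S2 8·20=160, Z3→S2 11·21=231, Z4→S2 2·20=40, Z5→S2 6·6=36, Z6→S1 11·23=253, Z7→S1 3·22=66, Z8→S1 10·4=40. Service 898; fixed 274; total 1172.
{S1, S2, S3}: service 880 + fixed 331 = 1211
{S2, S3}: Z1→S3 9·12=108, Z2→S2 8·20=160, Z3→S2 11·21=231, Z4→S2 2·20=40, Z5→S3 3·6=18, Z6→S3 14·23=322, Z7→S3 10·22=220, Z8→S3 11·4=44. Service 1143; fixed 184; total 1327.
{S3}: Z1→S3 9·12=108, Z2→S3 15·20=300, Z3→S3 15·21=315, Z4→S3 14·20=280, Z5→S3 3·6=18, Z6→S3 14·23=322, Z7→S3 10·22=220, Z8→S3 11·4=44. Service 1607; fixed 57; total 1664.
(All 7 nonempty subsets were checked; S1 and S2 is lowest.)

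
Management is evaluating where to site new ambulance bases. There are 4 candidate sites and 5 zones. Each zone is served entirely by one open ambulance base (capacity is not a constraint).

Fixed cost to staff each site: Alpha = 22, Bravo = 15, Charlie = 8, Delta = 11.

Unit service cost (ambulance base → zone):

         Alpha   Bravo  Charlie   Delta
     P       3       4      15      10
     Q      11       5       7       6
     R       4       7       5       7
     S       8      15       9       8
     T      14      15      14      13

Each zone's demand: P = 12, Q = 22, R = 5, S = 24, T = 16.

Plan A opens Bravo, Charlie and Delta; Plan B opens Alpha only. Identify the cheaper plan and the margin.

Plan A is cheaper by 119.

Plan A: {Bravo, Charlie, Delta}: P→Bravo 4·12=48, Q→Bravo 5·22=110, R→Charlie 5·5=25, S→Delta 8·24=192, T→Delta 13·16=208. Service 583; fixed 34; total 617.
Plan B: {Alpha}: P→Alpha 3·12=36, Q→Alpha 11·22=242, R→Alpha 4·5=20, S→Alpha 8·24=192, T→Alpha 14·16=224. Service 714; fixed 22; total 736.
Difference: |617 − 736| = 119.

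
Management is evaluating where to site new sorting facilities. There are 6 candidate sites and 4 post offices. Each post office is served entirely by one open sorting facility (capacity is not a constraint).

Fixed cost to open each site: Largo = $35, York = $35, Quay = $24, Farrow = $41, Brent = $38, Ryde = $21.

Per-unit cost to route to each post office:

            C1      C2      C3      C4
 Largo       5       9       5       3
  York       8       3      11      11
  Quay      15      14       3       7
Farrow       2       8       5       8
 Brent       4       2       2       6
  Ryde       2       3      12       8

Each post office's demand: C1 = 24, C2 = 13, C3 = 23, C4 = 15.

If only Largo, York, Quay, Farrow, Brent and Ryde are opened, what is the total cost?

Total cost: 359

Each post office is assigned to its cheapest site among the open ones.
{Largo, York, Quay, Farrow, Brent, Ryde}: C1→Farrow 2·24=48, C2→Brent 2·13=26, C3→Brent 2·23=46, C4→Largo 3·15=45. Service 165; fixed 194; total 359.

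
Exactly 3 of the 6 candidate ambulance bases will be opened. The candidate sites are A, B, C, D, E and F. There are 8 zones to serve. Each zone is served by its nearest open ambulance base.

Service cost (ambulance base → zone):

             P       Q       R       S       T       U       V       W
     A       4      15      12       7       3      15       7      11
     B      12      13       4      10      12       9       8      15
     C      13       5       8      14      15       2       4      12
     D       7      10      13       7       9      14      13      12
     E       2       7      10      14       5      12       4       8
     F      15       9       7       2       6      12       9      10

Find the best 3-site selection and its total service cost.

With exactly 3 open, each zone uses its cheapest among the chosen.
{C, E, F}: P→E 2, Q→C 5, R→F 7, S→F 2, T→E 5, U→C 2, V→C 4, W→E 8. Service cost 35.
{A, C, F}: service cost 37
{A, C, E}: service cost 39
Among all 20 size-3 choices, {C, E, F} is lowest.

Choose C, E and F; total service cost 35.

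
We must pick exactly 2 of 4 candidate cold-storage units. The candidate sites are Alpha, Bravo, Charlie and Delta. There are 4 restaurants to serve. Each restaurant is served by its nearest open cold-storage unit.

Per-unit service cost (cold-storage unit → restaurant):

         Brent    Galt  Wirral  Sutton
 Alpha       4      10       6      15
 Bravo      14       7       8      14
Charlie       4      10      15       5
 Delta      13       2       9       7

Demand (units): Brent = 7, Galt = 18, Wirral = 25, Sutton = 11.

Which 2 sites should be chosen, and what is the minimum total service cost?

Choose Alpha and Delta; total service cost 291.

With exactly 2 open, each restaurant uses its cheapest among the chosen.
{Alpha, Delta}: Brent→Alpha 4·7=28, Galt→Delta 2·18=36, Wirral→Alpha 6·25=150, Sutton→Delta 7·11=77. Service cost 291.
{Charlie, Delta}: service cost 344
{Bravo, Delta}: service cost 404
Among all 6 size-2 choices, {Alpha, Delta} is lowest.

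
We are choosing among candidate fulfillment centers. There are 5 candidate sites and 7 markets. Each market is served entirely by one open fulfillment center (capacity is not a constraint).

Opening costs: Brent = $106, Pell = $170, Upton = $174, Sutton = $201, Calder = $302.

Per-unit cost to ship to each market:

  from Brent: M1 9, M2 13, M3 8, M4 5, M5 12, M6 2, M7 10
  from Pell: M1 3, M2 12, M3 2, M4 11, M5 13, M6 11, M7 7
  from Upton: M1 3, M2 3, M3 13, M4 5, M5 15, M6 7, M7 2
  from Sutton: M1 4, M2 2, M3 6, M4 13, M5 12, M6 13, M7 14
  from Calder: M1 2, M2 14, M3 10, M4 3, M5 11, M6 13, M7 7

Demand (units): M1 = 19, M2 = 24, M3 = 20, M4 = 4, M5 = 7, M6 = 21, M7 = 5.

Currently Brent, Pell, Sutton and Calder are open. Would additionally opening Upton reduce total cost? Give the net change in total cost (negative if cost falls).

No — net change +149 (cost rises by 149).

Current service cost with {Brent, Pell, Sutton, Calder}: 292.
Adding Upton: each market re-picks its cheapest; new service cost 267, saving 25.
Extra fixed cost: 174. Net change = 174 − 25 = 149.
(Totals: 1071 → 1220.)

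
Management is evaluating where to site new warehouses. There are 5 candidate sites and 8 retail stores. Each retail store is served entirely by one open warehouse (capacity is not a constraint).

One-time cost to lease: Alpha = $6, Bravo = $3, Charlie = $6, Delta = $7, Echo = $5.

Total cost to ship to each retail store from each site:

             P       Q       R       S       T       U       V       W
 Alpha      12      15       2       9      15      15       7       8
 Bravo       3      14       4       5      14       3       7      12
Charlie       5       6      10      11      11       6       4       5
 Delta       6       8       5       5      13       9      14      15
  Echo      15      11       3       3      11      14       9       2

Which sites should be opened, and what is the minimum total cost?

Open Bravo, Charlie and Echo; minimum total cost 49.

For any fixed open set, each retail store goes to its cheapest open site; total = fixed + service.
{Bravo, Charlie, Echo}: P→Bravo 3, Q→Charlie 6, R→Echo 3, S→Echo 3, T→Charlie 11, U→Bravo 3, V→Charlie 4, W→Echo 2. Service 35; fixed 14; total 49.
{Bravo, Charlie}: service 41 + fixed 9 = 50
{Bravo, Echo}: service 43 + fixed 8 = 51
{Alpha, Bravo, Charlie, Delta, Echo}: service 34 + fixed 27 = 61
No other subset beats 49.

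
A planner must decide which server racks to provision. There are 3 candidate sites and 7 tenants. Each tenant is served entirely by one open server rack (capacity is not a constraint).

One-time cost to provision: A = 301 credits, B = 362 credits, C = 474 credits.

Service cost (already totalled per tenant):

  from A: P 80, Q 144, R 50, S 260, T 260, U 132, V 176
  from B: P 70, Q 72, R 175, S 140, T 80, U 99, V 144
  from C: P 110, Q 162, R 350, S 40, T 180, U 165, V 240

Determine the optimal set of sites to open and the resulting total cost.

Open B only; minimum total cost 1142.

For any fixed open set, each tenant goes to its cheapest open site; total = fixed + service.
{B}: P→B 70, Q→B 72, R→B 175, S→B 140, T→B 80, U→B 99, V→B 144. Service 780; fixed 362; total 1142.
{A, B}: service 655 + fixed 663 = 1318
{A}: service 1102 + fixed 301 = 1403
{A, B, C}: P→B 70, Q→B 72, R→A 50, S→C 40, T→B 80, U→B 99, V→B 144. Service 555; fixed 1137; total 1692.
No other subset beats 1142.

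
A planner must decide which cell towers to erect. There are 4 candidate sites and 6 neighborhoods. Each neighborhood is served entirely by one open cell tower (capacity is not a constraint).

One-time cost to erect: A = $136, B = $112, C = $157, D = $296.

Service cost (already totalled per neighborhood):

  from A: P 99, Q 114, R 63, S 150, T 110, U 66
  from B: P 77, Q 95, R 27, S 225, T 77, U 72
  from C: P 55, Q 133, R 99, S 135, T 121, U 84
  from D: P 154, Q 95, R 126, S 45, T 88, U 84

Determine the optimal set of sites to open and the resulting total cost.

Open B only; minimum total cost 685.

For any fixed open set, each neighborhood goes to its cheapest open site; total = fixed + service.
{B}: P→B 77, Q→B 95, R→B 27, S→B 225, T→B 77, U→B 72. Service 573; fixed 112; total 685.
{B, C}: service 461 + fixed 269 = 730
{A}: service 602 + fixed 136 = 738
{A, B, C, D}: service 365 + fixed 701 = 1066
No other subset beats 685.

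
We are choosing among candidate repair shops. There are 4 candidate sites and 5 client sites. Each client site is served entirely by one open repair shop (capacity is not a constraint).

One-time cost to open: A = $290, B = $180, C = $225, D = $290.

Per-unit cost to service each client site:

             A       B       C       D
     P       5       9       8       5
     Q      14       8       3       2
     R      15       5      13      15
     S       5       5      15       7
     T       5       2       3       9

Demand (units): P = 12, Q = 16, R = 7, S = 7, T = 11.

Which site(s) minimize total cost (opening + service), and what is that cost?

Open B only; minimum total cost 508.

For any fixed open set, each client site goes to its cheapest open site; total = fixed + service.
{B}: P→B 9·12=108, Q→B 8·16=128, R→B 5·7=35, S→B 5·7=35, T→B 2·11=22. Service 328; fixed 180; total 508.
{C}: service 373 + fixed 225 = 598
{D}: P→D 5·12=60, Q→D 2·16=32, R→D 15·7=105, S→D 7·7=49, T→D 9·11=99. Service 345; fixed 290; total 635.
{A, B, C, D}: P→A 5·12=60, Q→D 2·16=32, R→B 5·7=35, S→A 5·7=35, T→B 2·11=22. Service 184; fixed 985; total 1169.
(All 15 nonempty subsets were checked; B only is lowest.)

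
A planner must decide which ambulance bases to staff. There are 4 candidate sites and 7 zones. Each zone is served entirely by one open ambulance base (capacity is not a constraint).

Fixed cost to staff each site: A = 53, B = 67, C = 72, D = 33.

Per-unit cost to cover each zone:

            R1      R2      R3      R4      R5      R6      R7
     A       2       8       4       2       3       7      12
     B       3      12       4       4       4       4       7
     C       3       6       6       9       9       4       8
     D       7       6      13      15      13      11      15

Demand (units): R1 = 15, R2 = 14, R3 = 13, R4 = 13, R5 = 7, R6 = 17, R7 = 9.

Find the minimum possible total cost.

For any fixed open set, each zone goes to its cheapest open site; total = fixed + service.
{A, C}: R1→A 2·15=30, R2→C 6·14=84, R3→A 4·13=52, R4→A 2·13=26, R5→A 3·7=21, R6→C 4·17=68, R7→C 8·9=72. Service 353; fixed 125; total 478.
{A, B}: R1→A 2·15=30, R2→A 8·14=112, R3→A 4·13=52, R4→A 2·13=26, R5→A 3·7=21, R6→B 4·17=68, R7→B 7·9=63. Service 372; fixed 120; total 492.
{B, D}: service 392 + fixed 100 = 492
{A, B, C, D}: service 344 + fixed 225 = 569
(All 15 nonempty subsets were checked; A and C is lowest.)

Minimum total cost: 478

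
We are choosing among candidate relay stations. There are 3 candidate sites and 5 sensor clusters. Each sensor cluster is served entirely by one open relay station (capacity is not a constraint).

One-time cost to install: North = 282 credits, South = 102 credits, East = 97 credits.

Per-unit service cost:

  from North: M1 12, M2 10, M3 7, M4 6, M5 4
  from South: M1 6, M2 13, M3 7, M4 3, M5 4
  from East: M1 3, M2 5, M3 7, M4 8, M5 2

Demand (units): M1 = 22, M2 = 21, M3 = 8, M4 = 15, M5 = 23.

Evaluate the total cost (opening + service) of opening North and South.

Total cost: 919

Each sensor cluster is assigned to its cheapest site among the open ones.
{North, South}: M1→South 6·22=132, M2→North 10·21=210, M3→North 7·8=56, M4→South 3·15=45, M5→North 4·23=92. Service 535; fixed 384; total 919.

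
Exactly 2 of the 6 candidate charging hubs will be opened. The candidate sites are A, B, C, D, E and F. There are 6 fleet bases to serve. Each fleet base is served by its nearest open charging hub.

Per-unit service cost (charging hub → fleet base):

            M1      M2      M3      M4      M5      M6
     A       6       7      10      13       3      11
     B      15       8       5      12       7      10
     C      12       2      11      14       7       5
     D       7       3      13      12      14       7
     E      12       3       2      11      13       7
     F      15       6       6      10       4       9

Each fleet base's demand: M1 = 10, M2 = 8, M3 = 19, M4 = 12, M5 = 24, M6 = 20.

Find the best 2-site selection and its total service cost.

With exactly 2 open, each fleet base uses its cheapest among the chosen.
{A, E}: M1→A 6·10=60, M2→E 3·8=24, M3→E 2·19=38, M4→E 11·12=132, M5→A 3·24=72, M6→E 7·20=140. Service cost 466.
{E, F}: service cost 538
{D, F}: service cost 564
Among all 15 size-2 choices, {A, E} is lowest.

Choose A and E; total service cost 466.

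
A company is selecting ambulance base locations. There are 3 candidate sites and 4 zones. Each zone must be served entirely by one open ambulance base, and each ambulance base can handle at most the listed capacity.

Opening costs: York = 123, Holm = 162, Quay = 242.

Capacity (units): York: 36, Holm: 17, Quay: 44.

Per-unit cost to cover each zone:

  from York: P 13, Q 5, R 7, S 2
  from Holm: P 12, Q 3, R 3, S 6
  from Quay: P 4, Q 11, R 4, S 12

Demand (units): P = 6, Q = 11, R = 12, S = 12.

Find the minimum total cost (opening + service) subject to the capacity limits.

Minimum total cost: 478

Open {York, Holm}: P→York 13·6=78, Q→York 5·11=55, R→Holm 3·12=36, S→York 2·12=24.
Loads: York carries 29/36, Holm carries 12/17. Service 193; fixed 285; total 478.
Next best feasible plan costs 498.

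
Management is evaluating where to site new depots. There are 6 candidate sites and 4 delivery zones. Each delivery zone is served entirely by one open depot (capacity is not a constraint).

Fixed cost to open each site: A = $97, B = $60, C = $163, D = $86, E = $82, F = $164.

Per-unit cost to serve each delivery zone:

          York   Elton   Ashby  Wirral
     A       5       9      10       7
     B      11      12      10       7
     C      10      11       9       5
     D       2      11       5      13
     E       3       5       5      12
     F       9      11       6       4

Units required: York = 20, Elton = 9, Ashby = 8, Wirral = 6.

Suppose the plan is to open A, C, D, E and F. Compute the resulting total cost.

Total cost: 741

Each delivery zone is assigned to its cheapest site among the open ones.
{A, C, D, E, F}: York→D 2·20=40, Elton→E 5·9=45, Ashby→D 5·8=40, Wirral→F 4·6=24. Service 149; fixed 592; total 741.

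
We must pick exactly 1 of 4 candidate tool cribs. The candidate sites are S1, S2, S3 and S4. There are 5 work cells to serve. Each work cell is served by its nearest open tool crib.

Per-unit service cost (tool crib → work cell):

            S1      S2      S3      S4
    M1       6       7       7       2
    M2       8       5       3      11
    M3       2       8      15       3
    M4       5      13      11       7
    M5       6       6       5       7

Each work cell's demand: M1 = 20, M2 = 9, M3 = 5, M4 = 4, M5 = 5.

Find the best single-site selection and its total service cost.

With exactly 1 open, each work cell uses its cheapest among the chosen.
{S4}: M1→S4 2·20=40, M2→S4 11·9=99, M3→S4 3·5=15, M4→S4 7·4=28, M5→S4 7·5=35. Service cost 217.
{S1}: service cost 252
{S2}: service cost 307
Among all 4 size-1 choices, {S4} is lowest.

Choose S4 only; total service cost 217.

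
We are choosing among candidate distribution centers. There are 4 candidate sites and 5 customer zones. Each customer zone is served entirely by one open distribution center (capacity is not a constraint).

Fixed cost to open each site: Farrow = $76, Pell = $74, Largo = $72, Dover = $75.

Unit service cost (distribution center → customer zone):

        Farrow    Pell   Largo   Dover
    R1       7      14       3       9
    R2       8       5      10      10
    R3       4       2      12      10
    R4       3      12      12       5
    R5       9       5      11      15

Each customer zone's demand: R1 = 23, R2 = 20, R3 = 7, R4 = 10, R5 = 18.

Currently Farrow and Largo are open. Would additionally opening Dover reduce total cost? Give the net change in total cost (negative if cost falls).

No — net change +75 (cost rises by 75).

Current service cost with {Farrow, Largo}: 449.
Adding Dover: each customer zone re-picks its cheapest; new service cost 449, saving 0.
Extra fixed cost: 75. Net change = 75 − 0 = 75.
(Totals: 597 → 672.)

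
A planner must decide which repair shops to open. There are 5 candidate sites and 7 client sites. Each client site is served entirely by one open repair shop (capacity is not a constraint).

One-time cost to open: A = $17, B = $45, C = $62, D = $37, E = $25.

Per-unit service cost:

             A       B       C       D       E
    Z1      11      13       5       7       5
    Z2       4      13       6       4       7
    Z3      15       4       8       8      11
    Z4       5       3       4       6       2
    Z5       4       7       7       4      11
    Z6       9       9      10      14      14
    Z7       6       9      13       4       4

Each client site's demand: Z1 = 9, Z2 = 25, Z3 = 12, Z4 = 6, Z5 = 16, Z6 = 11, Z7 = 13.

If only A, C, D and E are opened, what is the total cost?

Each client site is assigned to its cheapest site among the open ones.
{A, C, D, E}: Z1→C 5·9=45, Z2→A 4·25=100, Z3→C 8·12=96, Z4→E 2·6=12, Z5→A 4·16=64, Z6→A 9·11=99, Z7→D 4·13=52. Service 468; fixed 141; total 609.

Total cost: 609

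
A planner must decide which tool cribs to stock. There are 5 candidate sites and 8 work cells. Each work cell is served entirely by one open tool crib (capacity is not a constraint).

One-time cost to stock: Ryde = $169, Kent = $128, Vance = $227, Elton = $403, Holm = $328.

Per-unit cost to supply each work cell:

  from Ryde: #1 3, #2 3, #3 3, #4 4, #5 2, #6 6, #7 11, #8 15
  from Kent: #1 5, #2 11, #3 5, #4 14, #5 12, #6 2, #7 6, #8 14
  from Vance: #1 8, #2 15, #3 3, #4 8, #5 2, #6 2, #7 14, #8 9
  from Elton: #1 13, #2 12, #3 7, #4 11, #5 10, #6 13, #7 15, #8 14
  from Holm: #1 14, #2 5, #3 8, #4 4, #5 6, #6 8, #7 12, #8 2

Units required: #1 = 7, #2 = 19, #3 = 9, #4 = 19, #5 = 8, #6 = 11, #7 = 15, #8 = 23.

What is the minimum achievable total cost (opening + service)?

For any fixed open set, each work cell goes to its cheapest open site; total = fixed + service.
{Kent, Holm}: #1→Kent 5·7=35, #2→Holm 5·19=95, #3→Kent 5·9=45, #4→Holm 4·19=76, #5→Holm 6·8=48, #6→Kent 2·11=22, #7→Kent 6·15=90, #8→Holm 2·23=46. Service 457; fixed 456; total 913.
{Ryde, Kent}: service 631 + fixed 297 = 928
{Ryde}: service 773 + fixed 169 = 942
{Ryde, Kent, Vance, Elton, Holm}: service 355 + fixed 1255 = 1610
No other subset beats 913.

Minimum total cost: 913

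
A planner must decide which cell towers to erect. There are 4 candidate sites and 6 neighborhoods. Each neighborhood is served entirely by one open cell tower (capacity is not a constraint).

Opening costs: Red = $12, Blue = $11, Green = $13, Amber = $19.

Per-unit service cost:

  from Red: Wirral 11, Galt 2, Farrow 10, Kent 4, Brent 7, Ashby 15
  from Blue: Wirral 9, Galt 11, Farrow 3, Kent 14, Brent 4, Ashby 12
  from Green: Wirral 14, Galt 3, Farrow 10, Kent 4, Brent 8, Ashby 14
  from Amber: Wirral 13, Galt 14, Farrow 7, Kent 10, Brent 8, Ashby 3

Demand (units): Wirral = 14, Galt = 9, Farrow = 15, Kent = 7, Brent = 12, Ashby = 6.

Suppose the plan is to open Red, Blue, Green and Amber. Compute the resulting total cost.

Total cost: 338

Each neighborhood is assigned to its cheapest site among the open ones.
{Red, Blue, Green, Amber}: Wirral→Blue 9·14=126, Galt→Red 2·9=18, Farrow→Blue 3·15=45, Kent→Red 4·7=28, Brent→Blue 4·12=48, Ashby→Amber 3·6=18. Service 283; fixed 55; total 338.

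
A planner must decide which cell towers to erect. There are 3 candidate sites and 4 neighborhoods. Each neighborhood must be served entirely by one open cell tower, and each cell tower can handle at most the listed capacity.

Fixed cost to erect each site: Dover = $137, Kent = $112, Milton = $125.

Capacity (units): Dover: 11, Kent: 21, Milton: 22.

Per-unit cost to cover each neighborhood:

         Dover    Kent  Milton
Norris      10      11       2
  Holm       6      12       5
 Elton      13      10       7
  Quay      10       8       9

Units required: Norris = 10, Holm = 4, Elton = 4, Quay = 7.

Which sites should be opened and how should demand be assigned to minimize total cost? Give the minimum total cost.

Minimum total cost: 361

Open {Kent, Milton}: Norris→Milton 2·10=20, Holm→Milton 5·4=20, Elton→Milton 7·4=28, Quay→Kent 8·7=56.
Loads: Kent carries 7/21, Milton carries 18/22. Service 124; fixed 237; total 361.
Next best feasible plan costs 373.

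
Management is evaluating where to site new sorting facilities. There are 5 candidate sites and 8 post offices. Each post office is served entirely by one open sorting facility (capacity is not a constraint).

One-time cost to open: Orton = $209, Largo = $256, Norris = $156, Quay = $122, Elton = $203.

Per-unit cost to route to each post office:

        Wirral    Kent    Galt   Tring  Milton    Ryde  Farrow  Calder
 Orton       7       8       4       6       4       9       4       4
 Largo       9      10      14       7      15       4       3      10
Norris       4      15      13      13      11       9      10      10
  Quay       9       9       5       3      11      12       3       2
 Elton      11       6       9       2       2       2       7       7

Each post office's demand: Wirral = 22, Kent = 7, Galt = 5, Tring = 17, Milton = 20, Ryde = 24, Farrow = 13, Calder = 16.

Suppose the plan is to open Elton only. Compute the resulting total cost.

Total cost: 857

Each post office is assigned to its cheapest site among the open ones.
{Elton}: Wirral→Elton 11·22=242, Kent→Elton 6·7=42, Galt→Elton 9·5=45, Tring→Elton 2·17=34, Milton→Elton 2·20=40, Ryde→Elton 2·24=48, Farrow→Elton 7·13=91, Calder→Elton 7·16=112. Service 654; fixed 203; total 857.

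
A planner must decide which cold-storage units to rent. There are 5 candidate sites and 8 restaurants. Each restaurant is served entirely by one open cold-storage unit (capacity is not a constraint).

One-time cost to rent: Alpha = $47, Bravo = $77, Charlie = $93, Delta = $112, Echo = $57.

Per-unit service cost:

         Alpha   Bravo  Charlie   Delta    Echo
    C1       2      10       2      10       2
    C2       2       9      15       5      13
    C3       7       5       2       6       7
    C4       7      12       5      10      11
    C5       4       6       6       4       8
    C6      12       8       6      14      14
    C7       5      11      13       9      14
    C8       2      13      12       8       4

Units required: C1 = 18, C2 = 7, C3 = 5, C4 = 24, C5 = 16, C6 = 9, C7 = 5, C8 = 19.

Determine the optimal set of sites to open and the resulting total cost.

Open Alpha and Charlie; minimum total cost 501.

For any fixed open set, each restaurant goes to its cheapest open site; total = fixed + service.
{Alpha, Charlie}: C1→Alpha 2·18=36, C2→Alpha 2·7=14, C3→Charlie 2·5=10, C4→Charlie 5·24=120, C5→Alpha 4·16=64, C6→Charlie 6·9=54, C7→Alpha 5·5=25, C8→Alpha 2·19=38. Service 361; fixed 140; total 501.
{Alpha}: service 488 + fixed 47 = 535
{Alpha, Charlie, Echo}: service 361 + fixed 197 = 558
{Alpha, Bravo, Charlie, Delta, Echo}: C1→Alpha 2·18=36, C2→Alpha 2·7=14, C3→Charlie 2·5=10, C4→Charlie 5·24=120, C5→Alpha 4·16=64, C6→Charlie 6·9=54, C7→Alpha 5·5=25, C8→Alpha 2·19=38. Service 361; fixed 386; total 747.
No other subset beats 501.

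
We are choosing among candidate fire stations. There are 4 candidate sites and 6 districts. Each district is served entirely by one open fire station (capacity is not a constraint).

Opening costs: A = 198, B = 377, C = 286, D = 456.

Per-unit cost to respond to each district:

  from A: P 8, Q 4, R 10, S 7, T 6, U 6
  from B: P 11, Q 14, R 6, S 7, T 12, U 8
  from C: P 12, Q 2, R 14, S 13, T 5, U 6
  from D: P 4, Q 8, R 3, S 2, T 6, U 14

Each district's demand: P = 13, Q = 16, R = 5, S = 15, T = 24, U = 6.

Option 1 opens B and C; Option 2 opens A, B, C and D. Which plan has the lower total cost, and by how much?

Option 1 is cheaper by 473.

Option 1: {B, C}: P→B 11·13=143, Q→C 2·16=32, R→B 6·5=30, S→B 7·15=105, T→C 5·24=120, U→C 6·6=36. Service 466; fixed 663; total 1129.
Option 2: {A, B, C, D}: P→D 4·13=52, Q→C 2·16=32, R→D 3·5=15, S→D 2·15=30, T→C 5·24=120, U→A 6·6=36. Service 285; fixed 1317; total 1602.
Difference: |1129 − 1602| = 473.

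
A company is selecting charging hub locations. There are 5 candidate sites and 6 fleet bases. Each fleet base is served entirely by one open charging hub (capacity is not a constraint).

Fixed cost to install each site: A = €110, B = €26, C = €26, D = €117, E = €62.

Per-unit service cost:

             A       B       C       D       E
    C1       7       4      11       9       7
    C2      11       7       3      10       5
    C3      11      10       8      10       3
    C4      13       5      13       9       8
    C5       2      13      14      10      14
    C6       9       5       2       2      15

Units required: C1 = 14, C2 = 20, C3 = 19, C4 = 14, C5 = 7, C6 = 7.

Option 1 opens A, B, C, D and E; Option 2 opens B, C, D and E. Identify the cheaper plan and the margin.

Option 2 is cheaper by 54.

Option 1: {A, B, C, D, E}: C1→B 4·14=56, C2→C 3·20=60, C3→E 3·19=57, C4→B 5·14=70, C5→A 2·7=14, C6→C 2·7=14. Service 271; fixed 341; total 612.
Option 2: {B, C, D, E}: C1→B 4·14=56, C2→C 3·20=60, C3→E 3·19=57, C4→B 5·14=70, C5→D 10·7=70, C6→C 2·7=14. Service 327; fixed 231; total 558.
Difference: |612 − 558| = 54.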